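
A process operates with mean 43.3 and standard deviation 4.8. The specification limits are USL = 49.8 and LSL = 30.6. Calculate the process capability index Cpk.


Cpu = (49.8 - 43.3) / (3 * 4.8) = 0.45
Cpl = (43.3 - 30.6) / (3 * 4.8) = 0.88
Cpk = min(0.45, 0.88) = 0.45

0.45


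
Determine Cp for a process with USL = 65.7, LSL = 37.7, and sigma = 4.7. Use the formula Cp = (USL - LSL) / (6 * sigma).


Cp = (65.7 - 37.7) / (6 * 4.7)

0.99


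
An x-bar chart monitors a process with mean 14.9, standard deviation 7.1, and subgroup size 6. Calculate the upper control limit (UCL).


UCL = 14.9 + 3 * 7.1 / sqrt(6)

23.6


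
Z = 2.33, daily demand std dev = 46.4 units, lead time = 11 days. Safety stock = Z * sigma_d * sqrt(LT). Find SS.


Formula: SS = z * sigma_d * sqrt(LT)
sqrt(LT) = sqrt(11) = 3.3166
SS = 2.33 * 46.4 * 3.3166
SS = 358.6 units

358.6 units


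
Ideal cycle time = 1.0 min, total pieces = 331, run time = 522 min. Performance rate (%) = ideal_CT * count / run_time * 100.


Formula: Performance = (Ideal CT * Total Count) / Run Time * 100
Ideal output time = 1.0 * 331 = 331.0 min
Performance = 331.0 / 522 * 100 = 63.4%

63.4%


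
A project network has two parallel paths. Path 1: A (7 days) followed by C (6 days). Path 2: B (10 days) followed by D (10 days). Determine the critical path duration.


Path 1 = 7 + 6 = 13 days
Path 2 = 10 + 10 = 20 days
Duration = max(13, 20) = 20 days

20 days


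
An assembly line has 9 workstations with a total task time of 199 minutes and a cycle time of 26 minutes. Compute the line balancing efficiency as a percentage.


Formula: Efficiency = Sum of Task Times / (N_stations * CT) * 100
Total station capacity = 9 stations * 26 min = 234 min
Efficiency = 199 / 234 * 100 = 85.0%

85.0%


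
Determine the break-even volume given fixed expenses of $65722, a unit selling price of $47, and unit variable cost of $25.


Formula: BEQ = Fixed Costs / (Price - Variable Cost)
Contribution margin = $47 - $25 = $22/unit
BEQ = ceil($65722 / $22/unit) = ceil(2987.36) = 2988 units

2988 units


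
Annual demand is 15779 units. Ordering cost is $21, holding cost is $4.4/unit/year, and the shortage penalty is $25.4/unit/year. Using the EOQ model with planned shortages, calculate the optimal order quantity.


Formula: EOQ* = sqrt(2DS/H) * sqrt((H+P)/P)
Base EOQ = sqrt(2*15779*21/4.4) = 388.09 units
Correction = sqrt((4.4+25.4)/25.4) = 1.08316
EOQ* = 388.09 * 1.08316 = 420.4 units

420.4 units


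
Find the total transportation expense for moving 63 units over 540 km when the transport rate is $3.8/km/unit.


TC = dist * cost * units = 540 * 3.8 * 63 = $129276.00

$129276.00


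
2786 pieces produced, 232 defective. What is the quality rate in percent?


Formula: Quality Rate = Good Pieces / Total Pieces * 100
Good pieces = 2786 - 232 = 2554
QR = 2554 / 2786 * 100 = 91.7%

91.7%


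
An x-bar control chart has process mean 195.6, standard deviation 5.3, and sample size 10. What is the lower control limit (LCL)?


LCL = 195.6 - 3 * 5.3 / sqrt(10)

190.57


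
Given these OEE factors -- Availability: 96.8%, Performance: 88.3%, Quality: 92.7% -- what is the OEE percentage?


Formula: OEE = Availability * Performance * Quality / 10000
A * P = 96.8% * 88.3% / 100 = 85.47%
OEE = 85.47% * 92.7% / 100 = 79.2%

79.2%


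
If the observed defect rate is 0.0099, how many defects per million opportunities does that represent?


DPMO = defect_rate * 1000000 = 0.0099 * 1000000

9900


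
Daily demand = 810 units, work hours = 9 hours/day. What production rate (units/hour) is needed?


Formula: Production Rate = Daily Demand / Available Hours
Rate = 810 units/day / 9 hours/day
Rate = 90.0 units/hour

90.0 units/hour


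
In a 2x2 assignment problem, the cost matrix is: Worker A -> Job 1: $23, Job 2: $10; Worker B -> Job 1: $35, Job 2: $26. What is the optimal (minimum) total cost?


Option 1: A->1 + B->2 = $23 + $26 = $49
Option 2: A->2 + B->1 = $10 + $35 = $45
Min cost = min($49, $45) = $45

$45


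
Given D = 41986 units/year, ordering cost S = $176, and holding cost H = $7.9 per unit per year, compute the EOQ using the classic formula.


Formula: EOQ = sqrt(2 * D * S / H)
Numerator: 2 * 41986 * 176 = 14779072
2DS/H = 14779072 / 7.9 = 1870768.6
EOQ = sqrt(1870768.6) = 1367.8 units

1367.8 units


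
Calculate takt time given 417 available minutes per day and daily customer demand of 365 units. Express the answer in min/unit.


Formula: Takt Time = Available Production Time / Customer Demand
Takt = 417 min/day / 365 units/day
Takt = 1.14 min/unit

1.14 min/unit


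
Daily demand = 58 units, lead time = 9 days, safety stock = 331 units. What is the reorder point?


Formula: ROP = (Daily Demand * Lead Time) + Safety Stock
Demand during lead time = 58 * 9 = 522 units
ROP = 522 + 331 = 853 units

853 units


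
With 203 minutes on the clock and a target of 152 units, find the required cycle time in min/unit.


Formula: CT = Available Time / Number of Units
CT = 203 min / 152 units
CT = 1.34 min/unit

1.34 min/unit


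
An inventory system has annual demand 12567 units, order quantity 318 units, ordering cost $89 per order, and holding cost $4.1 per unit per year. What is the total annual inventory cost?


TC = 12567/318 * 89 + 318/2 * 4.1

$4169.08


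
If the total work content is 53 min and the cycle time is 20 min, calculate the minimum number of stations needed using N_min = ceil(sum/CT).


Formula: N_min = ceil(Sum of Task Times / Cycle Time)
N_min = ceil(53 min / 20 min) = ceil(2.65)
N_min = 3 stations

3


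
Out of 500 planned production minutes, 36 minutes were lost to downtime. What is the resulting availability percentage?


Formula: Availability = (Planned Time - Downtime) / Planned Time * 100
Uptime = 500 - 36 = 464 min
Availability = 464 / 500 * 100 = 92.8%

92.8%


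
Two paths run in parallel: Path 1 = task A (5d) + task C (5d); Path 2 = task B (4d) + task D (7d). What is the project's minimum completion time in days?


Path 1 = 5 + 5 = 10 days
Path 2 = 4 + 7 = 11 days
Duration = max(10, 11) = 11 days

11 days


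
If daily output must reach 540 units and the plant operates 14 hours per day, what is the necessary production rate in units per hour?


Formula: Production Rate = Daily Demand / Available Hours
Rate = 540 units/day / 14 hours/day
Rate = 38.6 units/hour

38.6 units/hour


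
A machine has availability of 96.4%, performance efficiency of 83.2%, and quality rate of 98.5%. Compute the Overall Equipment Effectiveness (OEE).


Formula: OEE = Availability * Performance * Quality / 10000
A * P = 96.4% * 83.2% / 100 = 80.2%
OEE = 80.2% * 98.5% / 100 = 79.0%

79.0%


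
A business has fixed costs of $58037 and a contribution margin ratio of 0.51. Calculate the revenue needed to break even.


Formula: BER = Fixed Costs / Contribution Margin Ratio
BER = $58037 / 0.51
BER = $113798.04 (to the nearest cent)

$113798.04


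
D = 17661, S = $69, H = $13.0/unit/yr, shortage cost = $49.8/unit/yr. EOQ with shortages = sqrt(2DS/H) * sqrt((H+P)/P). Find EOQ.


Formula: EOQ* = sqrt(2DS/H) * sqrt((H+P)/P)
Base EOQ = sqrt(2*17661*69/13.0) = 432.99 units
Correction = sqrt((13.0+49.8)/49.8) = 1.12296
EOQ* = 432.99 * 1.12296 = 486.2 units

486.2 units


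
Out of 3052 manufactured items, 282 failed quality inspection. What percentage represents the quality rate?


Formula: Quality Rate = Good Pieces / Total Pieces * 100
Good pieces = 3052 - 282 = 2770
QR = 2770 / 3052 * 100 = 90.8%

90.8%


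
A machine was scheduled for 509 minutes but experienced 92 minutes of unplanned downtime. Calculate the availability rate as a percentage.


Formula: Availability = (Planned Time - Downtime) / Planned Time * 100
Uptime = 509 - 92 = 417 min
Availability = 417 / 509 * 100 = 81.9%

81.9%


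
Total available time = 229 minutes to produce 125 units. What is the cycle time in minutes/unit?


Formula: CT = Available Time / Number of Units
CT = 229 min / 125 units
CT = 1.83 min/unit

1.83 min/unit


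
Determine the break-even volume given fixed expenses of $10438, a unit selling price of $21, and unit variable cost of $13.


Formula: BEQ = Fixed Costs / (Price - Variable Cost)
Contribution margin = $21 - $13 = $8/unit
BEQ = ceil($10438 / $8/unit) = ceil(1304.75) = 1305 units

1305 units


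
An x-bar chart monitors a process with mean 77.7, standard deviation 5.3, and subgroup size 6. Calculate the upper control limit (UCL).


UCL = 77.7 + 3 * 5.3 / sqrt(6)

84.19


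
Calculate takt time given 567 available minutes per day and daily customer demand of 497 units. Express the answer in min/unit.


Formula: Takt Time = Available Production Time / Customer Demand
Takt = 567 min/day / 497 units/day
Takt = 1.14 min/unit

1.14 min/unit


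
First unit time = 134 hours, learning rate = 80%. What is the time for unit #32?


Formula: T_n = T_1 * (learning_rate)^(log2(n)) where learning_rate = rate/100
Doublings = log2(32) = 5
T_n = 134 * 0.8^5
T_n = 134 * 0.3277 = 43.9 hours

43.9 hours


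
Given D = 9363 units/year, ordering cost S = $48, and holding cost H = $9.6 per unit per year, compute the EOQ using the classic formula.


Formula: EOQ = sqrt(2 * D * S / H)
Numerator: 2 * 9363 * 48 = 898848
2DS/H = 898848 / 9.6 = 93630.0
EOQ = sqrt(93630.0) = 306.0 units

306.0 units


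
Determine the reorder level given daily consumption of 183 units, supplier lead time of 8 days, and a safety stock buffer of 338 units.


Formula: ROP = (Daily Demand * Lead Time) + Safety Stock
Demand during lead time = 183 * 8 = 1464 units
ROP = 1464 + 338 = 1802 units

1802 units


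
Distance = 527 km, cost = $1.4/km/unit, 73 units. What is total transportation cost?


TC = dist * cost * units = 527 * 1.4 * 73 = $53859.40

$53859.40


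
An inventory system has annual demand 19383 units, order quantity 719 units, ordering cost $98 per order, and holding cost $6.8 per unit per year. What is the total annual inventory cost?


TC = 19383/719 * 98 + 719/2 * 6.8

$5086.51


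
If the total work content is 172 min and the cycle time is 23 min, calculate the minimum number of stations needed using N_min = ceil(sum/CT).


Formula: N_min = ceil(Sum of Task Times / Cycle Time)
N_min = ceil(172 min / 23 min) = ceil(7.4783)
N_min = 8 stations

8


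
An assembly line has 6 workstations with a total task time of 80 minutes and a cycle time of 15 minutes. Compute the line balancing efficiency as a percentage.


Formula: Efficiency = Sum of Task Times / (N_stations * CT) * 100
Total station capacity = 6 stations * 15 min = 90 min
Efficiency = 80 / 90 * 100 = 88.9%

88.9%


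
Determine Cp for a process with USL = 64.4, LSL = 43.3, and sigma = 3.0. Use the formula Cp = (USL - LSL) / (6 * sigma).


Cp = (64.4 - 43.3) / (6 * 3.0)

1.17


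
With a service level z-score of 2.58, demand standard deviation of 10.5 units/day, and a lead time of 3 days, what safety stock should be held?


Formula: SS = z * sigma_d * sqrt(LT)
sqrt(LT) = sqrt(3) = 1.7321
SS = 2.58 * 10.5 * 1.7321
SS = 46.9 units

46.9 units


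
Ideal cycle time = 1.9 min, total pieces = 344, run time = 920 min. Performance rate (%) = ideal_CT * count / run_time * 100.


Formula: Performance = (Ideal CT * Total Count) / Run Time * 100
Ideal output time = 1.9 * 344 = 653.6 min
Performance = 653.6 / 920 * 100 = 71.0%

71.0%


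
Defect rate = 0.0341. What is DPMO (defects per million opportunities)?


DPMO = defect_rate * 1000000 = 0.0341 * 1000000

34100


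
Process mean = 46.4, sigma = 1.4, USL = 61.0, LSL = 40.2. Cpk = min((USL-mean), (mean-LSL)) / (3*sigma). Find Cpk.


Cpu = (61.0 - 46.4) / (3 * 1.4) = 3.48
Cpl = (46.4 - 40.2) / (3 * 1.4) = 1.48
Cpk = min(3.48, 1.48) = 1.48

1.48


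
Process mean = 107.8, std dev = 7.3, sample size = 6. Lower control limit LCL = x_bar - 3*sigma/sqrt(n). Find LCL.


LCL = 107.8 - 3 * 7.3 / sqrt(6)

98.86


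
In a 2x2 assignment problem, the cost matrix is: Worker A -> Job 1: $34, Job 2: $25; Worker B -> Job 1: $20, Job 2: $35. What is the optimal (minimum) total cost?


Option 1: A->1 + B->2 = $34 + $35 = $69
Option 2: A->2 + B->1 = $25 + $20 = $45
Min cost = min($69, $45) = $45

$45


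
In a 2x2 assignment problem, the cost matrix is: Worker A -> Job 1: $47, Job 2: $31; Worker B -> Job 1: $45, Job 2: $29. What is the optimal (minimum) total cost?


Option 1: A->1 + B->2 = $47 + $29 = $76
Option 2: A->2 + B->1 = $31 + $45 = $76
Min cost = min($76, $76) = $76

$76


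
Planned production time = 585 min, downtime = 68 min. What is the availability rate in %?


Formula: Availability = (Planned Time - Downtime) / Planned Time * 100
Uptime = 585 - 68 = 517 min
Availability = 517 / 585 * 100 = 88.4%

88.4%


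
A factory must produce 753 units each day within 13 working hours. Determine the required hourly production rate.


Formula: Production Rate = Daily Demand / Available Hours
Rate = 753 units/day / 13 hours/day
Rate = 57.9 units/hour

57.9 units/hour


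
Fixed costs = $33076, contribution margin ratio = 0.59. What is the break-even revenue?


Formula: BER = Fixed Costs / Contribution Margin Ratio
BER = $33076 / 0.59
BER = $56061.02 (to the nearest cent)

$56061.02


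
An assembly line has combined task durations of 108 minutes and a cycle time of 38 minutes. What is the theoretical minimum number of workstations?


Formula: N_min = ceil(Sum of Task Times / Cycle Time)
N_min = ceil(108 min / 38 min) = ceil(2.8421)
N_min = 3 stations

3


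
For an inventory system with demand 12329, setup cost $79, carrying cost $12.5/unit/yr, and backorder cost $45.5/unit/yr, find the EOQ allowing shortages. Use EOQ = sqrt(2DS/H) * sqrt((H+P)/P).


Formula: EOQ* = sqrt(2DS/H) * sqrt((H+P)/P)
Base EOQ = sqrt(2*12329*79/12.5) = 394.76 units
Correction = sqrt((12.5+45.5)/45.5) = 1.12904
EOQ* = 394.76 * 1.12904 = 445.7 units

445.7 units


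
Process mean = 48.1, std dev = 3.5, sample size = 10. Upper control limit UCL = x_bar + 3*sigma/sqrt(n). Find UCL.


UCL = 48.1 + 3 * 3.5 / sqrt(10)

51.42


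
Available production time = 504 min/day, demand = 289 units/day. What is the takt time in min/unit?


Formula: Takt Time = Available Production Time / Customer Demand
Takt = 504 min/day / 289 units/day
Takt = 1.74 min/unit

1.74 min/unit


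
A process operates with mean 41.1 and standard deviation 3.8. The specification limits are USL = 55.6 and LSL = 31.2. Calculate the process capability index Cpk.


Cpu = (55.6 - 41.1) / (3 * 3.8) = 1.27
Cpl = (41.1 - 31.2) / (3 * 3.8) = 0.87
Cpk = min(1.27, 0.87) = 0.87

0.87


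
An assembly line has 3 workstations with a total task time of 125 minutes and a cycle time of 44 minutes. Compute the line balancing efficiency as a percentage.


Formula: Efficiency = Sum of Task Times / (N_stations * CT) * 100
Total station capacity = 3 stations * 44 min = 132 min
Efficiency = 125 / 132 * 100 = 94.7%

94.7%


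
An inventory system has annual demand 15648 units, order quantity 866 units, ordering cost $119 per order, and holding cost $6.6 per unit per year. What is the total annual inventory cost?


TC = 15648/866 * 119 + 866/2 * 6.6

$5008.04


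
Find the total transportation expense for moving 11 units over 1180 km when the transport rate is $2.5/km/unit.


TC = dist * cost * units = 1180 * 2.5 * 11 = $32450.00

$32450.00


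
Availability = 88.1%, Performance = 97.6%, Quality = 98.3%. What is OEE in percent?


Formula: OEE = Availability * Performance * Quality / 10000
A * P = 88.1% * 97.6% / 100 = 85.99%
OEE = 85.99% * 98.3% / 100 = 84.5%

84.5%


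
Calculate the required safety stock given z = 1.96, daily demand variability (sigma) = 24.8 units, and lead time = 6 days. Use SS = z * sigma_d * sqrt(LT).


Formula: SS = z * sigma_d * sqrt(LT)
sqrt(LT) = sqrt(6) = 2.4495
SS = 1.96 * 24.8 * 2.4495
SS = 119.1 units

119.1 units


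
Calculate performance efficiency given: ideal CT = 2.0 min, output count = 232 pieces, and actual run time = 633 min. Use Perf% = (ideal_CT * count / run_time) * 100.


Formula: Performance = (Ideal CT * Total Count) / Run Time * 100
Ideal output time = 2.0 * 232 = 464.0 min
Performance = 464.0 / 633 * 100 = 73.3%

73.3%


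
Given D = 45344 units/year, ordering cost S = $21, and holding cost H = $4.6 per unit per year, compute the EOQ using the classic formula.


Formula: EOQ = sqrt(2 * D * S / H)
Numerator: 2 * 45344 * 21 = 1904448
2DS/H = 1904448 / 4.6 = 414010.4
EOQ = sqrt(414010.4) = 643.4 units

643.4 units


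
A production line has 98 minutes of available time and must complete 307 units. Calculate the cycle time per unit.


Formula: CT = Available Time / Number of Units
CT = 98 min / 307 units
CT = 0.32 min/unit

0.32 min/unit


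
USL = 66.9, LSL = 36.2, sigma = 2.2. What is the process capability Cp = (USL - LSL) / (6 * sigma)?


Cp = (66.9 - 36.2) / (6 * 2.2)

2.33


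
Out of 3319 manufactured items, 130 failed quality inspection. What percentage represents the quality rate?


Formula: Quality Rate = Good Pieces / Total Pieces * 100
Good pieces = 3319 - 130 = 3189
QR = 3189 / 3319 * 100 = 96.1%

96.1%


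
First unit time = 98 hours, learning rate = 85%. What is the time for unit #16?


Formula: T_n = T_1 * (learning_rate)^(log2(n)) where learning_rate = rate/100
Doublings = log2(16) = 4
T_n = 98 * 0.85^4
T_n = 98 * 0.522 = 51.2 hours

51.2 hours


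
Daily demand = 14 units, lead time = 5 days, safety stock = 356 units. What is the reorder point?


Formula: ROP = (Daily Demand * Lead Time) + Safety Stock
Demand during lead time = 14 * 5 = 70 units
ROP = 70 + 356 = 426 units

426 units


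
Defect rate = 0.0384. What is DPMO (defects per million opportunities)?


DPMO = defect_rate * 1000000 = 0.0384 * 1000000

38400


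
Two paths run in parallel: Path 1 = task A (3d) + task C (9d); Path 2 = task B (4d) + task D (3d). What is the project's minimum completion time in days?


Path 1 = 3 + 9 = 12 days
Path 2 = 4 + 3 = 7 days
Duration = max(12, 7) = 12 days

12 days


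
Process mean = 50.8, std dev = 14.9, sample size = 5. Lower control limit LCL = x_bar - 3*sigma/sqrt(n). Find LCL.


LCL = 50.8 - 3 * 14.9 / sqrt(5)

30.81


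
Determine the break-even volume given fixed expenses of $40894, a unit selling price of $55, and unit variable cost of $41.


Formula: BEQ = Fixed Costs / (Price - Variable Cost)
Contribution margin = $55 - $41 = $14/unit
BEQ = ceil($40894 / $14/unit) = ceil(2921.0) = 2921 units

2921 units


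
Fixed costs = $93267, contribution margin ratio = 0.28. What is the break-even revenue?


Formula: BER = Fixed Costs / Contribution Margin Ratio
BER = $93267 / 0.28
BER = $333096.43 (to the nearest cent)

$333096.43


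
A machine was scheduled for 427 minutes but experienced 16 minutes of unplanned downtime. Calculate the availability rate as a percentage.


Formula: Availability = (Planned Time - Downtime) / Planned Time * 100
Uptime = 427 - 16 = 411 min
Availability = 411 / 427 * 100 = 96.3%

96.3%


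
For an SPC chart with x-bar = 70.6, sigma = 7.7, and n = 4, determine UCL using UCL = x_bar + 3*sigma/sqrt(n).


UCL = 70.6 + 3 * 7.7 / sqrt(4)

82.15


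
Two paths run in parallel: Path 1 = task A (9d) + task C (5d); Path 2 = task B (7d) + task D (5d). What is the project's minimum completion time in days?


Path 1 = 9 + 5 = 14 days
Path 2 = 7 + 5 = 12 days
Duration = max(14, 12) = 14 days

14 days


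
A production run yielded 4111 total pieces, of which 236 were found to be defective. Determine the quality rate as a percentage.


Formula: Quality Rate = Good Pieces / Total Pieces * 100
Good pieces = 4111 - 236 = 3875
QR = 3875 / 4111 * 100 = 94.3%

94.3%


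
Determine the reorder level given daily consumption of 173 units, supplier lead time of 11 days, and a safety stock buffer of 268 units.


Formula: ROP = (Daily Demand * Lead Time) + Safety Stock
Demand during lead time = 173 * 11 = 1903 units
ROP = 1903 + 268 = 2171 units

2171 units


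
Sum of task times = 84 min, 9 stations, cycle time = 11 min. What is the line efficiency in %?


Formula: Efficiency = Sum of Task Times / (N_stations * CT) * 100
Total station capacity = 9 stations * 11 min = 99 min
Efficiency = 84 / 99 * 100 = 84.8%

84.8%


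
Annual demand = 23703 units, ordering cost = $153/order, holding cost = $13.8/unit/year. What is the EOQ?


Formula: EOQ = sqrt(2 * D * S / H)
Numerator: 2 * 23703 * 153 = 7253118
2DS/H = 7253118 / 13.8 = 525588.3
EOQ = sqrt(525588.3) = 725.0 units

725.0 units


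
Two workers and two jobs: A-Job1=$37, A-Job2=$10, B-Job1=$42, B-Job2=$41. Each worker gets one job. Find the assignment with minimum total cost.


Option 1: A->1 + B->2 = $37 + $41 = $78
Option 2: A->2 + B->1 = $10 + $42 = $52
Min cost = min($78, $52) = $52

$52


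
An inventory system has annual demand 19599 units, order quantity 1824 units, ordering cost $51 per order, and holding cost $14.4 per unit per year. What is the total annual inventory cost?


TC = 19599/1824 * 51 + 1824/2 * 14.4

$13680.80


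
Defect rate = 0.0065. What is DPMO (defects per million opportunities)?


DPMO = defect_rate * 1000000 = 0.0065 * 1000000

6500


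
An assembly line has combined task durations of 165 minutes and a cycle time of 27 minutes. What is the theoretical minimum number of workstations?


Formula: N_min = ceil(Sum of Task Times / Cycle Time)
N_min = ceil(165 min / 27 min) = ceil(6.1111)
N_min = 7 stations

7


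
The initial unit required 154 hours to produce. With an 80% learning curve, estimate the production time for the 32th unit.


Formula: T_n = T_1 * (learning_rate)^(log2(n)) where learning_rate = rate/100
Doublings = log2(32) = 5
T_n = 154 * 0.8^5
T_n = 154 * 0.3277 = 50.5 hours

50.5 hours


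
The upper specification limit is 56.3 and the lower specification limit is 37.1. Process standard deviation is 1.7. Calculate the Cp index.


Cp = (56.3 - 37.1) / (6 * 1.7)

1.88


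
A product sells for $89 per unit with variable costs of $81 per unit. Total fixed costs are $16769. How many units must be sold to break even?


Formula: BEQ = Fixed Costs / (Price - Variable Cost)
Contribution margin = $89 - $81 = $8/unit
BEQ = ceil($16769 / $8/unit) = ceil(2096.12) = 2097 units

2097 units


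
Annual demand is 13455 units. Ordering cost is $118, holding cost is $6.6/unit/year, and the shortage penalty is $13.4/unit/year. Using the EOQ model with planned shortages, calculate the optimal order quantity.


Formula: EOQ* = sqrt(2DS/H) * sqrt((H+P)/P)
Base EOQ = sqrt(2*13455*118/6.6) = 693.63 units
Correction = sqrt((6.6+13.4)/13.4) = 1.22169
EOQ* = 693.63 * 1.22169 = 847.4 units

847.4 units


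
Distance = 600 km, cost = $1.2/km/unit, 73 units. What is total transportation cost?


TC = dist * cost * units = 600 * 1.2 * 73 = $52560.00

$52560.00


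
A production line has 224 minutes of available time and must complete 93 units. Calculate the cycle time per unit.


Formula: CT = Available Time / Number of Units
CT = 224 min / 93 units
CT = 2.41 min/unit

2.41 min/unit


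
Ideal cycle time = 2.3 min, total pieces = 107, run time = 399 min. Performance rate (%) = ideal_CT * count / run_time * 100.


Formula: Performance = (Ideal CT * Total Count) / Run Time * 100
Ideal output time = 2.3 * 107 = 246.1 min
Performance = 246.1 / 399 * 100 = 61.7%

61.7%


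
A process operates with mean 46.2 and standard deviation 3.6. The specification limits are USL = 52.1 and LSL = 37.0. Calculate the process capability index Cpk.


Cpu = (52.1 - 46.2) / (3 * 3.6) = 0.55
Cpl = (46.2 - 37.0) / (3 * 3.6) = 0.85
Cpk = min(0.55, 0.85) = 0.55

0.55


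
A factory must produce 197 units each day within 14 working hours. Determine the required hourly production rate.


Formula: Production Rate = Daily Demand / Available Hours
Rate = 197 units/day / 14 hours/day
Rate = 14.1 units/hour

14.1 units/hour


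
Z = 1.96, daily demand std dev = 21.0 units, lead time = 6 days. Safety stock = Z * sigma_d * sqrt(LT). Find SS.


Formula: SS = z * sigma_d * sqrt(LT)
sqrt(LT) = sqrt(6) = 2.4495
SS = 1.96 * 21.0 * 2.4495
SS = 100.8 units

100.8 units


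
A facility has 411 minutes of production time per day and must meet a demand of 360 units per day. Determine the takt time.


Formula: Takt Time = Available Production Time / Customer Demand
Takt = 411 min/day / 360 units/day
Takt = 1.14 min/unit

1.14 min/unit


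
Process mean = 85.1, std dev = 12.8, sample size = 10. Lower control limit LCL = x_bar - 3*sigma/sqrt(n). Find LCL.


LCL = 85.1 - 3 * 12.8 / sqrt(10)

72.96


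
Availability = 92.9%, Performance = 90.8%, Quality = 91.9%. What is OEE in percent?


Formula: OEE = Availability * Performance * Quality / 10000
A * P = 92.9% * 90.8% / 100 = 84.35%
OEE = 84.35% * 91.9% / 100 = 77.5%

77.5%


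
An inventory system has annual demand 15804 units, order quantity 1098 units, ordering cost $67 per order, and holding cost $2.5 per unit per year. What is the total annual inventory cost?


TC = 15804/1098 * 67 + 1098/2 * 2.5

$2336.86


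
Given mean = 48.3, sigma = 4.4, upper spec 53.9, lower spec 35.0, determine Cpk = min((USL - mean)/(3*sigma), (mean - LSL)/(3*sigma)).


Cpu = (53.9 - 48.3) / (3 * 4.4) = 0.42
Cpl = (48.3 - 35.0) / (3 * 4.4) = 1.01
Cpk = min(0.42, 1.01) = 0.42

0.42


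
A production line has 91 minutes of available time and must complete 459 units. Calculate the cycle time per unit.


Formula: CT = Available Time / Number of Units
CT = 91 min / 459 units
CT = 0.2 min/unit

0.2 min/unit


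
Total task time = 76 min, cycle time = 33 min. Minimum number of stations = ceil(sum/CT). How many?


Formula: N_min = ceil(Sum of Task Times / Cycle Time)
N_min = ceil(76 min / 33 min) = ceil(2.303)
N_min = 3 stations

3


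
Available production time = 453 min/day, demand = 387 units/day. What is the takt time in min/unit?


Formula: Takt Time = Available Production Time / Customer Demand
Takt = 453 min/day / 387 units/day
Takt = 1.17 min/unit

1.17 min/unit


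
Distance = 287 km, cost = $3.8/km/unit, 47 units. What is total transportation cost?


TC = dist * cost * units = 287 * 3.8 * 47 = $51258.20

$51258.20


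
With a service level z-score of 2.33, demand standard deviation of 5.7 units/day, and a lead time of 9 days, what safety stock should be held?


Formula: SS = z * sigma_d * sqrt(LT)
sqrt(LT) = sqrt(9) = 3.0
SS = 2.33 * 5.7 * 3.0
SS = 39.8 units

39.8 units


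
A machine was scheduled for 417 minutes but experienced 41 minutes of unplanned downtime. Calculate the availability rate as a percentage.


Formula: Availability = (Planned Time - Downtime) / Planned Time * 100
Uptime = 417 - 41 = 376 min
Availability = 376 / 417 * 100 = 90.2%

90.2%


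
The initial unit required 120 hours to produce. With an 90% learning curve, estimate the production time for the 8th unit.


Formula: T_n = T_1 * (learning_rate)^(log2(n)) where learning_rate = rate/100
Doublings = log2(8) = 3
T_n = 120 * 0.9^3
T_n = 120 * 0.729 = 87.5 hours

87.5 hours


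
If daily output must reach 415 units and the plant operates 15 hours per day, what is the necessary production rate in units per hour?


Formula: Production Rate = Daily Demand / Available Hours
Rate = 415 units/day / 15 hours/day
Rate = 27.7 units/hour

27.7 units/hour


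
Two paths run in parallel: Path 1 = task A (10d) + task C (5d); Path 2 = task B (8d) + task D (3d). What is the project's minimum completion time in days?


Path 1 = 10 + 5 = 15 days
Path 2 = 8 + 3 = 11 days
Duration = max(15, 11) = 15 days

15 days


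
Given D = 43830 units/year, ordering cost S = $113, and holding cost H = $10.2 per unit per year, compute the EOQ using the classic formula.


Formula: EOQ = sqrt(2 * D * S / H)
Numerator: 2 * 43830 * 113 = 9905580
2DS/H = 9905580 / 10.2 = 971135.3
EOQ = sqrt(971135.3) = 985.5 units

985.5 units


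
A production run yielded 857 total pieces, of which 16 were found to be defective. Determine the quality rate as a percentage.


Formula: Quality Rate = Good Pieces / Total Pieces * 100
Good pieces = 857 - 16 = 841
QR = 841 / 857 * 100 = 98.1%

98.1%


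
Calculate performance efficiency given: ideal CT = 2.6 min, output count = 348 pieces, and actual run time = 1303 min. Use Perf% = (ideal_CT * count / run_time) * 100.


Formula: Performance = (Ideal CT * Total Count) / Run Time * 100
Ideal output time = 2.6 * 348 = 904.8 min
Performance = 904.8 / 1303 * 100 = 69.4%

69.4%


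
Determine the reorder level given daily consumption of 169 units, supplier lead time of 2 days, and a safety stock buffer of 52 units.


Formula: ROP = (Daily Demand * Lead Time) + Safety Stock
Demand during lead time = 169 * 2 = 338 units
ROP = 338 + 52 = 390 units

390 units


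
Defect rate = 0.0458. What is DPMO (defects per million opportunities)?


DPMO = defect_rate * 1000000 = 0.0458 * 1000000

45800


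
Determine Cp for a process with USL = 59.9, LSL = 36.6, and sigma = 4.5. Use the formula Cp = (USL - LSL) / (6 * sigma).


Cp = (59.9 - 36.6) / (6 * 4.5)

0.86


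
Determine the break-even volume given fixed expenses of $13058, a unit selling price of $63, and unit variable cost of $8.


Formula: BEQ = Fixed Costs / (Price - Variable Cost)
Contribution margin = $63 - $8 = $55/unit
BEQ = ceil($13058 / $55/unit) = ceil(237.42) = 238 units

238 units


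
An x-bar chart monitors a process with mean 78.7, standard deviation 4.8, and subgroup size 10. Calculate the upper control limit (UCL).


UCL = 78.7 + 3 * 4.8 / sqrt(10)

83.25


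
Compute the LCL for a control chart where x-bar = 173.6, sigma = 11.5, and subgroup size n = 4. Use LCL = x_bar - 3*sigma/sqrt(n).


LCL = 173.6 - 3 * 11.5 / sqrt(4)

156.35


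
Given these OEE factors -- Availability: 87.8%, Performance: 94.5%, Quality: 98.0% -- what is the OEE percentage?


Formula: OEE = Availability * Performance * Quality / 10000
A * P = 87.8% * 94.5% / 100 = 82.97%
OEE = 82.97% * 98.0% / 100 = 81.3%

81.3%


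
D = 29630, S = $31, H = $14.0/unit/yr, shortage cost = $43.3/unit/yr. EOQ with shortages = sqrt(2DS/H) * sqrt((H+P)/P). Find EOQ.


Formula: EOQ* = sqrt(2DS/H) * sqrt((H+P)/P)
Base EOQ = sqrt(2*29630*31/14.0) = 362.24 units
Correction = sqrt((14.0+43.3)/43.3) = 1.15036
EOQ* = 362.24 * 1.15036 = 416.7 units

416.7 units


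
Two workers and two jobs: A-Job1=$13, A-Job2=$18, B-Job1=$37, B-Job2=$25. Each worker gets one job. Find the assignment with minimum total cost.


Option 1: A->1 + B->2 = $13 + $25 = $38
Option 2: A->2 + B->1 = $18 + $37 = $55
Min cost = min($38, $55) = $38

$38


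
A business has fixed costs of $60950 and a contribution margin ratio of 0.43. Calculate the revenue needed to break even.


Formula: BER = Fixed Costs / Contribution Margin Ratio
BER = $60950 / 0.43
BER = $141744.19 (to the nearest cent)

$141744.19


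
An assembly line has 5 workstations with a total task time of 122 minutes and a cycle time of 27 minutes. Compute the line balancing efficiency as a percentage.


Formula: Efficiency = Sum of Task Times / (N_stations * CT) * 100
Total station capacity = 5 stations * 27 min = 135 min
Efficiency = 122 / 135 * 100 = 90.4%

90.4%


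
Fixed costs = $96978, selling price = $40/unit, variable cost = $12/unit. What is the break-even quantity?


Formula: BEQ = Fixed Costs / (Price - Variable Cost)
Contribution margin = $40 - $12 = $28/unit
BEQ = ceil($96978 / $28/unit) = ceil(3463.5) = 3464 units

3464 units


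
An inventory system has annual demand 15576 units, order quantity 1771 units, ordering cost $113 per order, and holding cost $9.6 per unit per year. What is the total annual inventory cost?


TC = 15576/1771 * 113 + 1771/2 * 9.6

$9494.64


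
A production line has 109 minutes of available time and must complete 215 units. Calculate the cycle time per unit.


Formula: CT = Available Time / Number of Units
CT = 109 min / 215 units
CT = 0.51 min/unit

0.51 min/unit


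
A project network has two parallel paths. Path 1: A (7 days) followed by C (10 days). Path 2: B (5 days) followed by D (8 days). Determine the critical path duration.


Path 1 = 7 + 10 = 17 days
Path 2 = 5 + 8 = 13 days
Duration = max(17, 13) = 17 days

17 days


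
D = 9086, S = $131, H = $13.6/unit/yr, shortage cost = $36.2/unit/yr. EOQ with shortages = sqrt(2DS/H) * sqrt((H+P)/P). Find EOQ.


Formula: EOQ* = sqrt(2DS/H) * sqrt((H+P)/P)
Base EOQ = sqrt(2*9086*131/13.6) = 418.38 units
Correction = sqrt((13.6+36.2)/36.2) = 1.1729
EOQ* = 418.38 * 1.1729 = 490.7 units

490.7 units


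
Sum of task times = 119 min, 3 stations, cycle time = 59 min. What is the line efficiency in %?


Formula: Efficiency = Sum of Task Times / (N_stations * CT) * 100
Total station capacity = 3 stations * 59 min = 177 min
Efficiency = 119 / 177 * 100 = 67.2%

67.2%


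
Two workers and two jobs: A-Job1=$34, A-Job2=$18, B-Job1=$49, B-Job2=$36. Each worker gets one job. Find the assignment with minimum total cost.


Option 1: A->1 + B->2 = $34 + $36 = $70
Option 2: A->2 + B->1 = $18 + $49 = $67
Min cost = min($70, $67) = $67

$67


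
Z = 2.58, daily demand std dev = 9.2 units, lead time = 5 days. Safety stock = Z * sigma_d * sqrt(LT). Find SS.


Formula: SS = z * sigma_d * sqrt(LT)
sqrt(LT) = sqrt(5) = 2.2361
SS = 2.58 * 9.2 * 2.2361
SS = 53.1 units

53.1 units


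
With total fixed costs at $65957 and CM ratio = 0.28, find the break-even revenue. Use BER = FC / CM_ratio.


Formula: BER = Fixed Costs / Contribution Margin Ratio
BER = $65957 / 0.28
BER = $235560.71 (to the nearest cent)

$235560.71


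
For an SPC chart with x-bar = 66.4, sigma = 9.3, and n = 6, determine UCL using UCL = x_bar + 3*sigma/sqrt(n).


UCL = 66.4 + 3 * 9.3 / sqrt(6)

77.79


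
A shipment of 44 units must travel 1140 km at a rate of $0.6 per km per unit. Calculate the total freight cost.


TC = dist * cost * units = 1140 * 0.6 * 44 = $30096.00

$30096.00


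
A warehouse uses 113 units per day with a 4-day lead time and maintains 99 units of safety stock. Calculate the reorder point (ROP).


Formula: ROP = (Daily Demand * Lead Time) + Safety Stock
Demand during lead time = 113 * 4 = 452 units
ROP = 452 + 99 = 551 units

551 units


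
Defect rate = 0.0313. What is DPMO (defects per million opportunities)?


DPMO = defect_rate * 1000000 = 0.0313 * 1000000

31300


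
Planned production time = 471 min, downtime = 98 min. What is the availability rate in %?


Formula: Availability = (Planned Time - Downtime) / Planned Time * 100
Uptime = 471 - 98 = 373 min
Availability = 373 / 471 * 100 = 79.2%

79.2%


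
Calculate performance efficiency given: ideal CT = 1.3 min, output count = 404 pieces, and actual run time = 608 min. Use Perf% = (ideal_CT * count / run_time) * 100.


Formula: Performance = (Ideal CT * Total Count) / Run Time * 100
Ideal output time = 1.3 * 404 = 525.2 min
Performance = 525.2 / 608 * 100 = 86.4%

86.4%


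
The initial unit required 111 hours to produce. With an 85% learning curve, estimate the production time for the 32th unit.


Formula: T_n = T_1 * (learning_rate)^(log2(n)) where learning_rate = rate/100
Doublings = log2(32) = 5
T_n = 111 * 0.85^5
T_n = 111 * 0.4437 = 49.3 hours

49.3 hours


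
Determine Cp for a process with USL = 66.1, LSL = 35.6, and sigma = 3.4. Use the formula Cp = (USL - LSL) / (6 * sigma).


Cp = (66.1 - 35.6) / (6 * 3.4)

1.5


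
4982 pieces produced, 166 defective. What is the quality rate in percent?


Formula: Quality Rate = Good Pieces / Total Pieces * 100
Good pieces = 4982 - 166 = 4816
QR = 4816 / 4982 * 100 = 96.7%

96.7%


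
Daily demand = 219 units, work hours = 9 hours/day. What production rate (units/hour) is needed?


Formula: Production Rate = Daily Demand / Available Hours
Rate = 219 units/day / 9 hours/day
Rate = 24.3 units/hour

24.3 units/hour


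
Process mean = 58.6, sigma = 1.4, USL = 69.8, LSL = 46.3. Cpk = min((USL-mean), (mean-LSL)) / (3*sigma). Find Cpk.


Cpu = (69.8 - 58.6) / (3 * 1.4) = 2.67
Cpl = (58.6 - 46.3) / (3 * 1.4) = 2.93
Cpk = min(2.67, 2.93) = 2.67

2.67


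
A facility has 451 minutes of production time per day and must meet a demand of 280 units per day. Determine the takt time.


Formula: Takt Time = Available Production Time / Customer Demand
Takt = 451 min/day / 280 units/day
Takt = 1.61 min/unit

1.61 min/unit


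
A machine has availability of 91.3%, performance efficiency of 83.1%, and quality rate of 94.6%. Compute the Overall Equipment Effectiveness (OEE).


Formula: OEE = Availability * Performance * Quality / 10000
A * P = 91.3% * 83.1% / 100 = 75.87%
OEE = 75.87% * 94.6% / 100 = 71.8%

71.8%


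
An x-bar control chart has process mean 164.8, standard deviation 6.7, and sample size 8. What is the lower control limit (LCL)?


LCL = 164.8 - 3 * 6.7 / sqrt(8)

157.69


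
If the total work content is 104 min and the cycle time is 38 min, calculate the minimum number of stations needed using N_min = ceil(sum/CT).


Formula: N_min = ceil(Sum of Task Times / Cycle Time)
N_min = ceil(104 min / 38 min) = ceil(2.7368)
N_min = 3 stations

3


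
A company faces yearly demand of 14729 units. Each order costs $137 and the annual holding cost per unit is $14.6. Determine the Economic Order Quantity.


Formula: EOQ = sqrt(2 * D * S / H)
Numerator: 2 * 14729 * 137 = 4035746
2DS/H = 4035746 / 14.6 = 276421.0
EOQ = sqrt(276421.0) = 525.8 units

525.8 units


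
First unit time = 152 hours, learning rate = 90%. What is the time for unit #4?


Formula: T_n = T_1 * (learning_rate)^(log2(n)) where learning_rate = rate/100
Doublings = log2(4) = 2
T_n = 152 * 0.9^2
T_n = 152 * 0.81 = 123.1 hours

123.1 hours


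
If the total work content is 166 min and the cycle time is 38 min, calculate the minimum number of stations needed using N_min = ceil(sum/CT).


Formula: N_min = ceil(Sum of Task Times / Cycle Time)
N_min = ceil(166 min / 38 min) = ceil(4.3684)
N_min = 5 stations

5


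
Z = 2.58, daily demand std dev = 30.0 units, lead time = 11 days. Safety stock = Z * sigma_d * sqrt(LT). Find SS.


Formula: SS = z * sigma_d * sqrt(LT)
sqrt(LT) = sqrt(11) = 3.3166
SS = 2.58 * 30.0 * 3.3166
SS = 256.7 units

256.7 units


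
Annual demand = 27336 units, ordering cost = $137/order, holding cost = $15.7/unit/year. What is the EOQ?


Formula: EOQ = sqrt(2 * D * S / H)
Numerator: 2 * 27336 * 137 = 7490064
2DS/H = 7490064 / 15.7 = 477074.1
EOQ = sqrt(477074.1) = 690.7 units

690.7 units


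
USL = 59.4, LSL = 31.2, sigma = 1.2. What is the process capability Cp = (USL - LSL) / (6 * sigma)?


Cp = (59.4 - 31.2) / (6 * 1.2)

3.92


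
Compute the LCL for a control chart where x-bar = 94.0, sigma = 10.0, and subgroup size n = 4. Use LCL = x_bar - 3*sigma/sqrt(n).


LCL = 94.0 - 3 * 10.0 / sqrt(4)

79.0


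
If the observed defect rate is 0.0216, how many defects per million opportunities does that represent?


DPMO = defect_rate * 1000000 = 0.0216 * 1000000

21600


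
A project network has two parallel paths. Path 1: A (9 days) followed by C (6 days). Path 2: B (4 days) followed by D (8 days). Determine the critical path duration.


Path 1 = 9 + 6 = 15 days
Path 2 = 4 + 8 = 12 days
Duration = max(15, 12) = 15 days

15 days


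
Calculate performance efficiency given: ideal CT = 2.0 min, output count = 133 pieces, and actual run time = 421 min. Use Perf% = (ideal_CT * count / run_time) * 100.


Formula: Performance = (Ideal CT * Total Count) / Run Time * 100
Ideal output time = 2.0 * 133 = 266.0 min
Performance = 266.0 / 421 * 100 = 63.2%

63.2%
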